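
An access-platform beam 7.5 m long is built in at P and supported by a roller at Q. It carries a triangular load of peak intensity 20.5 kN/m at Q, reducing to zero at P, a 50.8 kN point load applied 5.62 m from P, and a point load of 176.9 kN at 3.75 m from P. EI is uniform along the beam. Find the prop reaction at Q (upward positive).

R_Q = 129.7 kN

Take the reaction at Q as the redundant and release it; the primary structure is a cantilever fixed at P.
Deflection at Q on the released cantilever, summing each load's contribution:
  triangular load, peak 20.5 at the free end: 11w₀L⁴/(120EI) = 5946/EI
  point load 50.8 at a = 5.62: Pa²(3L − a)/(6EI) = 4514/EI
  point load 176.9 at a = 3.75: Pa²(3L − a)/(6EI) = 7774/EI
  δ_0 = 18234/EI
Flexibility coefficient — unit upward force at Q: δ_{QQ} = L³/(3EI) = 140.6/EI.
The prop prevents deflection at Q: R_Q = δ_0/δ_{QQ} = 18234/140.6 = 129.7 kN.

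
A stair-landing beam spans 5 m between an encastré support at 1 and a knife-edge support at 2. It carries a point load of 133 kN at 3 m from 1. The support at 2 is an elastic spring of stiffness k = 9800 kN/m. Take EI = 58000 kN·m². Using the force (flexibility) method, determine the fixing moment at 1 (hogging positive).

Take the reaction at 2 as the redundant and release it; the primary structure is a cantilever fixed at 1.
Deflection at 2 on the released cantilever, summing each load's contribution:
  point load 133 at a = 3: Pa²(3L − a)/(6EI) = 2394/EI
Tip deflection under a unit load at 2: L³/(3EI) = 41.67/EI.
With EI = 58000 kN·m²: δ_0 = 0.041276 m and δ_{22} = 0.000718 m/kN.
Compatibility — the spring shortens by R_2/k under the reaction it provides: δ_0 − R_2·δ_{22} = R_2/k. With 1/k = 0.000102 m/kN, R_2 = δ_0 / (δ_{22} + 1/k) = 0.041276 / (0.000718 + 0.000102) = 50.31 kN.
Moment equilibrium about 1: M_1 = Σ(load moments about 1) − R_2·L = 399 − 50.31×5 = 147.5 kN·m.

M_1 = 147.5 kN·m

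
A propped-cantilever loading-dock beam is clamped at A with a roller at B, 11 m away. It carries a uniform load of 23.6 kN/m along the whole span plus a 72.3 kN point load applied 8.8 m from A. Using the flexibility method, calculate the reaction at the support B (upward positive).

R_B = 148.2 kN

Take the reaction at B as the redundant and release it; the primary structure is a cantilever fixed at A.
Free-end deflection of the primary structure under the applied loading (downward +):
  UDL 23.6: wL⁴/(8EI) = 43191/EI
  point load 72.3 at a = 8.8: Pa²(3L − a)/(6EI) = 22582/EI
  δ_0 = 65773/EI
Tip deflection under a unit load at B: L³/(3EI) = 443.7/EI.
Compatibility at B: δ_0 − R_B·δ_{BB} = 0, so R_B = 65773/443.7 = 148.2 kN.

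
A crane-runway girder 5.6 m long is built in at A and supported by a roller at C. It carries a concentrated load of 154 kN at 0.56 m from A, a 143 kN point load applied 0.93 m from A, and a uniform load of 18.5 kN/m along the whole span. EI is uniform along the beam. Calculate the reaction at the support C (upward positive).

Remove the prop at C; the released (primary) structure is a cantilever built in at A.
Primary-structure tip deflection at C by superposition:
  point load 154 at a = 0.56: Pa²(3L − a)/(6EI) = 130.7/EI
  point load 143 at a = 0.93: Pa²(3L − a)/(6EI) = 327.1/EI
  UDL 18.5: wL⁴/(8EI) = 2274/EI
  δ_0 = 2732/EI
Tip deflection under a unit load at C: L³/(3EI) = 58.54/EI.
The prop prevents deflection at C: R_C = δ_0/δ_{CC} = 2732/58.54 = 46.67 kN.

R_C = 46.67 kN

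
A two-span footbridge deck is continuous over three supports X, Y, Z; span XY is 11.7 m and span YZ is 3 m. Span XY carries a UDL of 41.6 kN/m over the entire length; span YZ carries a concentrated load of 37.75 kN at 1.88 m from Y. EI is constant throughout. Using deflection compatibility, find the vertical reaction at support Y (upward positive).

Release continuity at Y by inserting a hinge; the redundant is the internal moment M_Y. The primary structure is two simply-supported spans XY and YZ.
Discontinuity in slope at Y on the released structure — sum the simple-span end rotations:
  span XY: UDL 41.6: wL³/(24EI) = 2776/EI
  span YZ: point load 37.75 at a = 1.88: Pab(L + b)/(6LEI) = 18.19/EI
  relative rotation θ_0 = (2776 + 18.19)/EI = 2794/EI
A unit hogging moment at Y produces rotation L₁/(3EI) + L₂/(3EI) = 4.9/EI.
Slope continuity at Y: θ_0 = M_Y·4.9/EI, so M_Y = 2794/4.9 = 570.3 kN·m (hogging).
Span XY, ΣM about X with M_Y applied at Y: R_Y^{XY}·11.7 = 2847 + 570.3, so R_Y^{XY} = 292.1 kN and R_X = 486.7 − 292.1 = 194.6 kN.
Span YZ, ΣM about Z: R_Y^{YZ}·3 = 42.28 + 570.3, so R_Y^{YZ} = 204.2 kN and R_Z = 37.75 − 204.2 = -166.4 kN.
R_Y = 292.1 + 204.2 = 496.3 kN.

R_Y = 496.3 kN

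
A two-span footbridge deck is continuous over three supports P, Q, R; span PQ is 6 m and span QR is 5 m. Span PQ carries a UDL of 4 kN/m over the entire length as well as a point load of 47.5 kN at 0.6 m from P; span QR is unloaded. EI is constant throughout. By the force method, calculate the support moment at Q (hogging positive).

Take M_Q as the redundant. Released structure: two simple spans PQ and QR with a hinge at Q.
Discontinuity in slope at Q on the released structure — sum the simple-span end rotations:
  span PQ: UDL 4: wL³/(24EI) = 36/EI
  span PQ: point load 47.5 at a = 0.6: Pab(L + a)/(6LEI) = 28.21/EI
  relative rotation θ_0 = (64.22 + 0)/EI = 64.22/EI
A unit hogging moment at Q produces rotation L₁/(3EI) + L₂/(3EI) = 3.667/EI.
Slope continuity at Q: θ_0 = M_Q·3.667/EI, so M_Q = 64.22/3.667 = 17.51 kN·m (hogging).

M_Q = 17.51 kN·m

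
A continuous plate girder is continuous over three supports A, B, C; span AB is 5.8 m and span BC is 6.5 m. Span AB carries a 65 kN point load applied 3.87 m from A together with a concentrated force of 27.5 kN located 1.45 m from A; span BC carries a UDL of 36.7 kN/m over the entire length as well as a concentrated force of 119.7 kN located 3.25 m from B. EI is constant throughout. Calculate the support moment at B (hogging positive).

M_B = 221.2 kN·m

Take M_B as the redundant. Released structure: two simple spans AB and BC with a hinge at B.
End slopes at the hinge B, treating each span as simply supported:
  span AB: point load 65 at a = 3.87: Pab(L + a)/(6LEI) = 134.9/EI
  span AB: point load 27.5 at a = 1.45: Pab(L + a)/(6LEI) = 36.14/EI
  span BC: UDL 36.7: wL³/(24EI) = 419.9/EI
  span BC: point load 119.7 at a = 3.25: Pab(L + b)/(6LEI) = 316.1/EI
  relative rotation θ_0 = (171 + 736)/EI = 907.1/EI
A unit hogging moment at B produces rotation L₁/(3EI) + L₂/(3EI) = 4.1/EI.
Compatibility: M_B·(L₁+L₂)/(3EI) = θ_0, giving M_B = 221.2 kN·m (hogging).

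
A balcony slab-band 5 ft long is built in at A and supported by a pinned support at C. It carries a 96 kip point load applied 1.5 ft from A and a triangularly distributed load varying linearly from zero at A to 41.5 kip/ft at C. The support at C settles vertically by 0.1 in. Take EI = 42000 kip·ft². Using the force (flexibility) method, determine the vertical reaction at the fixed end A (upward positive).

Choose R_C as the redundant. The primary structure is the cantilever fixed at A.
Free-end deflection of the primary structure under the applied loading (downward +):
  point load 96 at a = 1.5: Pa²(3L − a)/(6EI) = 486/EI
  triangular load, peak 41.5 at the free end: 11w₀L⁴/(120EI) = 2378/EI
  δ_0 = 2864/EI
Tip deflection under a unit load at C: L³/(3EI) = 41.67/EI.
With EI = 42000 kip·ft²: δ_0 = 0.068181 ft and δ_{CC} = 0.000992 ft/kip.
Compatibility — the beam at C must follow the support down by 0.008333 ft: δ_0 − R_C·δ_{CC} = 0.008333, so R_C = (0.068181 − 0.008333)/0.000992 = 60.33 kip.
Vertical equilibrium: R_A = ΣP − R_C = 199.8 − 60.33 = 139.4 kip.

R_A = 139.4 kip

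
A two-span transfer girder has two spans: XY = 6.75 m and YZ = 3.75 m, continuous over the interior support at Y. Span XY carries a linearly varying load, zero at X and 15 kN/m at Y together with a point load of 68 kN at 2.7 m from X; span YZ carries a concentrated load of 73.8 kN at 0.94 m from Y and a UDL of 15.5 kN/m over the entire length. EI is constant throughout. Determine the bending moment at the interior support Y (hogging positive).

Insert a hinge at Y; M_Y is the redundant, and each span becomes simply supported.
Discontinuity in slope at Y on the released structure — sum the simple-span end rotations:
  span XY: triangular load, peak 15: w₀L³/(45EI) = 102.5/EI
  span XY: point load 68 at a = 2.7: Pab(L + a)/(6LEI) = 173.5/EI
  span YZ: point load 73.8 at a = 0.94: Pab(L + b)/(6LEI) = 56.83/EI
  span YZ: UDL 15.5: wL³/(24EI) = 34.06/EI
  relative rotation θ_0 = (276 + 90.89)/EI = 366.9/EI
A unit hogging moment at Y produces rotation L₁/(3EI) + L₂/(3EI) = 3.5/EI.
Slope continuity at Y: θ_0 = M_Y·3.5/EI, so M_Y = 366.9/3.5 = 104.8 kN·m (hogging).

M_Y = 104.8 kN·m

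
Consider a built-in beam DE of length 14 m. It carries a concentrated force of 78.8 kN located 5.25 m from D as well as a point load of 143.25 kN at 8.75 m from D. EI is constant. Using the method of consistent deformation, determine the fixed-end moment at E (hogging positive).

M_E = 390.7 kN·m

Take the two fixed-end moments M_D, M_E as redundants; the released structure is the simple span DE.
End rotations of the released simple span under the applied load (×1/EI):
  at D: point load 78.8 at a = 5.25: Pab(L + b)/(6LEI) = 980.4/EI
  at E: point load 78.8 at a = 5.25: Pab(L + a)/(6LEI) = 829.6/EI
  at D: point load 143.25 at a = 8.75: Pab(L + b)/(6LEI) = 1508/EI
  at E: point load 143.25 at a = 8.75: Pab(L + a)/(6LEI) = 1782/EI
  θ_D0 = 2488/EI,  θ_E0 = 2612/EI
Flexibility coefficients: a unit moment at one end gives L/(3EI) there and L/(6EI) at the far end, so f₁₁ = f₂₂ = 4.667/EI and f₁₂ = f₂₁ = 2.333/EI.
Compatibility — zero rotation at each built-in end:
  4.667 M_D + 2.333 M_E = 2488
  2.333 M_D + 4.667 M_E = 2612
Solving the pair gives M_D = 337.9 kN·m and M_E = 390.7 kN·m (hogging).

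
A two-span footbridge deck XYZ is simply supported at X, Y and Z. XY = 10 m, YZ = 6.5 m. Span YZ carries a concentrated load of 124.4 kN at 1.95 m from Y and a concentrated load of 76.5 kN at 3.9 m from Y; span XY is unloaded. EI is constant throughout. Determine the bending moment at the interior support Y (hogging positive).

Take M_Y as the redundant. Released structure: two simple spans XY and YZ with a hinge at Y.
Discontinuity in slope at Y on the released structure — sum the simple-span end rotations:
  span YZ: point load 124.4 at a = 1.95: Pab(L + b)/(6LEI) = 312.7/EI
  span YZ: point load 76.5 at a = 3.9: Pab(L + b)/(6LEI) = 181/EI
  relative rotation θ_0 = (0 + 493.7)/EI = 493.7/EI
A unit hogging moment at Y produces rotation L₁/(3EI) + L₂/(3EI) = 5.5/EI.
Slope continuity at Y: θ_0 = M_Y·5.5/EI, so M_Y = 493.7/5.5 = 89.77 kN·m (hogging).

M_Y = 89.77 kN·m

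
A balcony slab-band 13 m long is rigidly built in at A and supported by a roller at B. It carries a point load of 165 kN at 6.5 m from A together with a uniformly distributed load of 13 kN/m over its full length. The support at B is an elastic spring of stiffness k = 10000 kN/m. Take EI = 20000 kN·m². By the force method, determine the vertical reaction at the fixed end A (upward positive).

Release the roller at B. Primary structure: cantilever fixed at A.
Primary-structure tip deflection at B by superposition:
  point load 165 at a = 6.5: Pa²(3L − a)/(6EI) = 37761/EI
  UDL 13: wL⁴/(8EI) = 46412/EI
  δ_0 = 84173/EI
Tip deflection under a unit load at B: L³/(3EI) = 732.3/EI.
With EI = 20000 kN·m²: δ_0 = 4.2086 m and δ_{BB} = 0.036617 m/kN.
Compatibility — the spring shortens by R_B/k under the reaction it provides: δ_0 − R_B·δ_{BB} = R_B/k. With 1/k = 0.0001 m/kN, R_B = δ_0 / (δ_{BB} + 1/k) = 4.2086 / (0.036617 + 0.0001) = 114.6 kN.
Vertical equilibrium: R_A = ΣP − R_B = 334 − 114.6 = 219.4 kN.

R_A = 219.4 kN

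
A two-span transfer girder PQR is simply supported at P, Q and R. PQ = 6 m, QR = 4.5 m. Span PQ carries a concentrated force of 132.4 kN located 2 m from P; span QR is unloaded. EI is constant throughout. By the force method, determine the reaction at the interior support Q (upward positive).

Take M_Q as the redundant. Released structure: two simple spans PQ and QR with a hinge at Q.
Rotations at Q on the released spans (each span's end-slope, ×1/EI):
  span PQ: point load 132.4 at a = 2: Pab(L + a)/(6LEI) = 235.4/EI
  relative rotation θ_0 = (235.4 + 0)/EI = 235.4/EI
A unit hogging moment at Q produces rotation L₁/(3EI) + L₂/(3EI) = 3.5/EI.
Compatibility: M_Q·(L₁+L₂)/(3EI) = θ_0, giving M_Q = 67.25 kN·m (hogging).
Span PQ, ΣM about P with M_Q applied at Q: R_Q^{PQ}·6 = 264.8 + 67.25, so R_Q^{PQ} = 55.34 kN and R_P = 132.4 − 55.34 = 77.06 kN.
Span QR, ΣM about R: R_Q^{QR}·4.5 = 0 + 67.25, so R_Q^{QR} = 14.94 kN and R_R = 0 − 14.94 = -14.94 kN.
R_Q = 55.34 + 14.94 = 70.29 kN.

R_Q = 70.29 kN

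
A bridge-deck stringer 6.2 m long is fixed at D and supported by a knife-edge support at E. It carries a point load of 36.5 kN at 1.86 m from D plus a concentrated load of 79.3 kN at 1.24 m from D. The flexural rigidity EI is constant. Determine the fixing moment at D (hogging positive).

M_D = 111.2 kN·m

Choose R_E as the redundant. The primary structure is the cantilever fixed at D.
Deflection at E on the released cantilever, summing each load's contribution:
  point load 36.5 at a = 1.86: Pa²(3L − a)/(6EI) = 352.3/EI
  point load 79.3 at a = 1.24: Pa²(3L − a)/(6EI) = 352.8/EI
  δ_0 = 705.1/EI
Tip deflection under a unit load at E: L³/(3EI) = 79.44/EI.
Compatibility at E: δ_0 − R_E·δ_{EE} = 0, so R_E = 705.1/79.44 = 8.876 kN.
Moment equilibrium about D: M_D = Σ(load moments about D) − R_E·L = 166.2 − 8.876×6.2 = 111.2 kN·m.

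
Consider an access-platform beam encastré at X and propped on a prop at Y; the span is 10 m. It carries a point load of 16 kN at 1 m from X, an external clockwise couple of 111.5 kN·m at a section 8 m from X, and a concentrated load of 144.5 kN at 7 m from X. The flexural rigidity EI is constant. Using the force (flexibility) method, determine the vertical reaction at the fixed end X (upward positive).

R_X = 62.79 kN

Release the roller at Y. Primary structure: cantilever fixed at X.
Deflection at Y on the released cantilever, summing each load's contribution:
  point load 16 at a = 1: Pa²(3L − a)/(6EI) = 77.33/EI
  clockwise couple 111.5 at a = 8: M₀a(2L − a)/(2EI) = 5352/EI
  point load 144.5 at a = 7: Pa²(3L − a)/(6EI) = 27142/EI
  δ_0 = 32571/EI
Flexibility coefficient — unit upward force at Y: δ_{YY} = L³/(3EI) = 333.3/EI.
Compatibility at Y: δ_0 − R_Y·δ_{YY} = 0, so R_Y = 32571/333.3 = 97.71 kN.
Vertical equilibrium: R_X = ΣP − R_Y = 160.5 − 97.71 = 62.79 kN.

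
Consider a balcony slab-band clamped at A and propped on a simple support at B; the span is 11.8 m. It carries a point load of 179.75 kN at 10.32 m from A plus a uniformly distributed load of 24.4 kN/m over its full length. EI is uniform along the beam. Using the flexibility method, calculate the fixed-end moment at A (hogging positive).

M_A = 555.6 kN·m

Remove the prop at B; the released (primary) structure is a cantilever built in at A.
Deflection at B on the released cantilever, summing each load's contribution:
  point load 179.75 at a = 10.32: Pa²(3L − a)/(6EI) = 80021/EI
  UDL 24.4: wL⁴/(8EI) = 59133/EI
  δ_0 = 139154/EI
Tip deflection under a unit load at B: L³/(3EI) = 547.7/EI.
Compatibility at B: δ_0 − R_B·δ_{BB} = 0, so R_B = 139154/547.7 = 254.1 kN.
Moment equilibrium about A: M_A = Σ(load moments about A) − R_B·L = 3554 − 254.1×11.8 = 555.6 kN·m.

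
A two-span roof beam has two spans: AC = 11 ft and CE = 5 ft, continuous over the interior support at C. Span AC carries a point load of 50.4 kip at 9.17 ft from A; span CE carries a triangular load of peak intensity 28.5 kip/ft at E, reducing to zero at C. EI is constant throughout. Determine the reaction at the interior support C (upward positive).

R_C = 83.64 kip

Insert a hinge at C; M_C is the redundant, and each span becomes simply supported.
Rotations at C on the released spans (each span's end-slope, ×1/EI):
  span AC: point load 50.4 at a = 9.17: Pab(L + a)/(6LEI) = 258.5/EI
  span CE: triangular load, peak 28.5: 7w₀L³/(360EI) = 69.27/EI
  relative rotation θ_0 = (258.5 + 69.27)/EI = 327.7/EI
A unit hogging moment at C produces rotation L₁/(3EI) + L₂/(3EI) = 5.333/EI.
Slope continuity at C: θ_0 = M_C·5.333/EI, so M_C = 327.7/5.333 = 61.45 kip·ft (hogging).
Span AC, ΣM about A with M_C applied at C: R_C^{AC}·11 = 462.2 + 61.45, so R_C^{AC} = 47.6 kip and R_A = 50.4 − 47.6 = 2.798 kip.
Span CE, ΣM about E: R_C^{CE}·5 = 118.8 + 61.45, so R_C^{CE} = 36.04 kip and R_E = 71.25 − 36.04 = 35.21 kip.
R_C = 47.6 + 36.04 = 83.64 kip.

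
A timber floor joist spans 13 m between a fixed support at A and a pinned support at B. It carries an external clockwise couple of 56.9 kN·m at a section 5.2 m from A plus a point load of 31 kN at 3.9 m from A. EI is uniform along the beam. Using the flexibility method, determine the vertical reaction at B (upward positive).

Release the roller at B. Primary structure: cantilever fixed at A.
Primary-structure tip deflection at B by superposition:
  clockwise couple 56.9 at a = 5.2: M₀a(2L − a)/(2EI) = 3077/EI
  point load 31 at a = 3.9: Pa²(3L − a)/(6EI) = 2758/EI
  δ_0 = 5835/EI
Flexibility coefficient — unit upward force at B: δ_{BB} = L³/(3EI) = 732.3/EI.
Compatibility at B: δ_0 − R_B·δ_{BB} = 0, so R_B = 5835/732.3 = 7.968 kN.

R_B = 7.968 kN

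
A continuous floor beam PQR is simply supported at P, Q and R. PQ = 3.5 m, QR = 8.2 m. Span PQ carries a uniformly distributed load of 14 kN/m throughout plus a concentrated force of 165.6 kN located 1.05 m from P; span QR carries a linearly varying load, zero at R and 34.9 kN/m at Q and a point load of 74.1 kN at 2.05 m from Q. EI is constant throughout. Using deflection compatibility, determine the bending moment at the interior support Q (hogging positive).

Take M_Q as the redundant. Released structure: two simple spans PQ and QR with a hinge at Q.
Rotations at Q on the released spans (each span's end-slope, ×1/EI):
  span PQ: UDL 14: wL³/(24EI) = 25.01/EI
  span PQ: point load 165.6 at a = 1.05: Pab(L + a)/(6LEI) = 92.3/EI
  span QR: triangular load, peak 34.9: w₀L³/(45EI) = 427.6/EI
  span QR: point load 74.1 at a = 2.05: Pab(L + b)/(6LEI) = 272.5/EI
  relative rotation θ_0 = (117.3 + 700.1)/EI = 817.4/EI
A unit hogging moment at Q produces rotation L₁/(3EI) + L₂/(3EI) = 3.9/EI.
Slope continuity at Q: θ_0 = M_Q·3.9/EI, so M_Q = 817.4/3.9 = 209.6 kN·m (hogging).

M_Q = 209.6 kN·m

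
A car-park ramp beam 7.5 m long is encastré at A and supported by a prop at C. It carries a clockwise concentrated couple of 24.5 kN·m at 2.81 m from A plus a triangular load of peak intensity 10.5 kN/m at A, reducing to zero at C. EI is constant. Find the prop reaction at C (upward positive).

R_C = 10.86 kN

Remove the prop at C; the released (primary) structure is a cantilever built in at A.
Downward deflection at the released point C due to the loads:
  clockwise couple 24.5 at a = 2.81: M₀a(2L − a)/(2EI) = 419.6/EI
  triangular load, peak 10.5 at the fixed end: w₀L⁴/(30EI) = 1107/EI
  δ_0 = 1527/EI
Flexibility coefficient — unit upward force at C: δ_{CC} = L³/(3EI) = 140.6/EI.
Compatibility at C: δ_0 − R_C·δ_{CC} = 0, so R_C = 1527/140.6 = 10.86 kN.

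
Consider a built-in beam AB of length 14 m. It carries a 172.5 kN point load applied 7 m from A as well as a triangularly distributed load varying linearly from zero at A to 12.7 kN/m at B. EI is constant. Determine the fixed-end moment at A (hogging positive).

M_A = 384.8 kN·m

Take the two fixed-end moments M_A, M_B as redundants; the released structure is the simple span AB.
On the primary (simply-supported) span, the end slopes from the loading are:
  at A: point load 172.5 at a = 7: Pab(L + b)/(6LEI) = 2113/EI
  at B: point load 172.5 at a = 7: Pab(L + a)/(6LEI) = 2113/EI
  at A: triangular load, peak 12.7: 7w₀L³/(360EI) = 677.6/EI
  at B: triangular load, peak 12.7: w₀L³/(45EI) = 774.4/EI
  θ_A0 = 2791/EI,  θ_B0 = 2888/EI
Flexibility coefficients: a unit moment at one end gives L/(3EI) there and L/(6EI) at the far end, so f₁₁ = f₂₂ = 4.667/EI and f₁₂ = f₂₁ = 2.333/EI.
Compatibility — zero rotation at each built-in end:
  4.667 M_A + 2.333 M_B = 2791
  2.333 M_A + 4.667 M_B = 2888
Solving the pair gives M_A = 384.8 kN·m and M_B = 426.3 kN·m (hogging).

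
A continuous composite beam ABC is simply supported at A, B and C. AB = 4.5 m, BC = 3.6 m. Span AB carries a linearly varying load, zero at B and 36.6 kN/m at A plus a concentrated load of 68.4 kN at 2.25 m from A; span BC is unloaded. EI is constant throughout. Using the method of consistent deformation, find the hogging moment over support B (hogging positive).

Insert a hinge at B; M_B is the redundant, and each span becomes simply supported.
Discontinuity in slope at B on the released structure — sum the simple-span end rotations:
  span AB: triangular load, peak 36.6: 7w₀L³/(360EI) = 64.85/EI
  span AB: point load 68.4 at a = 2.25: Pab(L + a)/(6LEI) = 86.57/EI
  relative rotation θ_0 = (151.4 + 0)/EI = 151.4/EI
A unit hogging moment at B produces rotation L₁/(3EI) + L₂/(3EI) = 2.7/EI.
Compatibility: M_B·(L₁+L₂)/(3EI) = θ_0, giving M_B = 56.08 kN·m (hogging).

M_B = 56.08 kN·m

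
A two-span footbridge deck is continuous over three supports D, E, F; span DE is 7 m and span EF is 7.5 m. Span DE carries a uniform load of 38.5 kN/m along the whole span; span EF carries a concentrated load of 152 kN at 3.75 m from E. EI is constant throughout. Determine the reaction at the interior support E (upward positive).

R_E = 272.7 kN

Insert a hinge at E; M_E is the redundant, and each span becomes simply supported.
Rotations at E on the released spans (each span's end-slope, ×1/EI):
  span DE: UDL 38.5: wL³/(24EI) = 550.2/EI
  span EF: point load 152 at a = 3.75: Pab(L + b)/(6LEI) = 534.4/EI
  relative rotation θ_0 = (550.2 + 534.4)/EI = 1085/EI
A unit hogging moment at E produces rotation L₁/(3EI) + L₂/(3EI) = 4.833/EI.
Compatibility: M_E·(L₁+L₂)/(3EI) = θ_0, giving M_E = 224.4 kN·m (hogging).
Span DE, ΣM about D with M_E applied at E: R_E^{DE}·7 = 943.2 + 224.4, so R_E^{DE} = 166.8 kN and R_D = 269.5 − 166.8 = 102.7 kN.
Span EF, ΣM about F: R_E^{EF}·7.5 = 570 + 224.4, so R_E^{EF} = 105.9 kN and R_F = 152 − 105.9 = 46.08 kN.
R_E = 166.8 + 105.9 = 272.7 kN.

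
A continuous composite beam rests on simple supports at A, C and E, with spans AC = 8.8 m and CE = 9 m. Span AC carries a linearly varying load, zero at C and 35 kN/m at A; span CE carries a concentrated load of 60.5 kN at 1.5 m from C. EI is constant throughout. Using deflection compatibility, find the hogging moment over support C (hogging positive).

M_C = 113.2 kN·m

Insert a hinge at C; M_C is the redundant, and each span becomes simply supported.
Discontinuity in slope at C on the released structure — sum the simple-span end rotations:
  span AC: triangular load, peak 35: 7w₀L³/(360EI) = 463.8/EI
  span CE: point load 60.5 at a = 1.5: Pab(L + b)/(6LEI) = 208/EI
  relative rotation θ_0 = (463.8 + 208)/EI = 671.7/EI
A unit hogging moment at C produces rotation L₁/(3EI) + L₂/(3EI) = 5.933/EI.
Compatibility: M_C·(L₁+L₂)/(3EI) = θ_0, giving M_C = 113.2 kN·m (hogging).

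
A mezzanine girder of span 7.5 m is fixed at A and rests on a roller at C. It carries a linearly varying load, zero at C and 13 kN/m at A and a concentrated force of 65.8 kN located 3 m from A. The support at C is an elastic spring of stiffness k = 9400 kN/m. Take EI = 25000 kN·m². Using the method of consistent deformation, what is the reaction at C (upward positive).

R_C = 23 kN

Take the reaction at C as the redundant and release it; the primary structure is a cantilever fixed at A.
Downward deflection at the released point C due to the loads:
  triangular load, peak 13 at the fixed end: w₀L⁴/(30EI) = 1371/EI
  point load 65.8 at a = 3: Pa²(3L − a)/(6EI) = 1925/EI
  δ_0 = 3296/EI
Tip deflection under a unit load at C: L³/(3EI) = 140.6/EI.
With EI = 25000 kN·m²: δ_0 = 0.13183 m and δ_{CC} = 0.005625 m/kN.
Compatibility — the spring shortens by R_C/k under the reaction it provides: δ_0 − R_C·δ_{CC} = R_C/k. With 1/k = 0.000106 m/kN, R_C = δ_0 / (δ_{CC} + 1/k) = 0.13183 / (0.005625 + 0.000106) = 23 kN.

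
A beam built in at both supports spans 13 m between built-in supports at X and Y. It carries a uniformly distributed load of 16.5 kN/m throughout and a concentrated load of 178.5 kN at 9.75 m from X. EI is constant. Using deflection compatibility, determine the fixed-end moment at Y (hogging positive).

Take the two fixed-end moments M_X, M_Y as redundants; the released structure is the simple span XY.
End rotations of the released simple span under the applied load (×1/EI):
  at X: UDL 16.5: wL³/(24EI) = 1510/EI
  at Y: UDL 16.5: wL³/(24EI) = 1510/EI
  at X: point load 178.5 at a = 9.75: Pab(L + b)/(6LEI) = 1178/EI
  at Y: point load 178.5 at a = 9.75: Pab(L + a)/(6LEI) = 1650/EI
  θ_X0 = 2689/EI,  θ_Y0 = 3160/EI
Flexibility coefficients: a unit moment at one end gives L/(3EI) there and L/(6EI) at the far end, so f₁₁ = f₂₂ = 4.333/EI and f₁₂ = f₂₁ = 2.167/EI.
Compatibility — zero rotation at each built-in end:
  4.333 M_X + 2.167 M_Y = 2689
  2.167 M_X + 4.333 M_Y = 3160
Solving the pair gives M_X = 341.1 kN·m and M_Y = 558.7 kN·m (hogging).

M_Y = 558.7 kN·m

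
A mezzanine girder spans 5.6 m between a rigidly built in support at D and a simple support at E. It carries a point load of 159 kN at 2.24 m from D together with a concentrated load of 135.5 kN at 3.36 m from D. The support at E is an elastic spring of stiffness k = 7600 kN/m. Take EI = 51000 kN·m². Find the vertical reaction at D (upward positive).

Take the reaction at E as the redundant and release it; the primary structure is a cantilever fixed at D.
Free-end deflection of the primary structure under the applied loading (downward +):
  point load 159 at a = 2.24: Pa²(3L − a)/(6EI) = 1936/EI
  point load 135.5 at a = 3.36: Pa²(3L − a)/(6EI) = 3427/EI
  δ_0 = 5363/EI
Flexibility coefficient — unit upward force at E: δ_{EE} = L³/(3EI) = 58.54/EI.
With EI = 51000 kN·m²: δ_0 = 0.10515 m and δ_{EE} = 0.001148 m/kN.
Compatibility — the spring shortens by R_E/k under the reaction it provides: δ_0 − R_E·δ_{EE} = R_E/k. With 1/k = 0.000132 m/kN, R_E = δ_0 / (δ_{EE} + 1/k) = 0.10515 / (0.001148 + 0.000132) = 82.19 kN.
Vertical equilibrium: R_D = ΣP − R_E = 294.5 − 82.19 = 212.3 kN.

R_D = 212.3 kN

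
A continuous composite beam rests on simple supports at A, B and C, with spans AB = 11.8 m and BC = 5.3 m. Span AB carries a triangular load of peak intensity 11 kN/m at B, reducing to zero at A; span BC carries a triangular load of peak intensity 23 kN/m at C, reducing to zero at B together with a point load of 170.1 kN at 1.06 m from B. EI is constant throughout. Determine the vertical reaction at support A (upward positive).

R_A = 11.26 kN

Release continuity at B by inserting a hinge; the redundant is the internal moment M_B. The primary structure is two simply-supported spans AB and BC.
Rotations at B on the released spans (each span's end-slope, ×1/EI):
  span AB: triangular load, peak 11: w₀L³/(45EI) = 401.6/EI
  span BC: triangular load, peak 23: 7w₀L³/(360EI) = 66.58/EI
  span BC: point load 170.1 at a = 1.06: Pab(L + b)/(6LEI) = 229.3/EI
  relative rotation θ_0 = (401.6 + 295.9)/EI = 697.6/EI
A unit hogging moment at B produces rotation L₁/(3EI) + L₂/(3EI) = 5.7/EI.
Slope continuity at B: θ_0 = M_B·5.7/EI, so M_B = 697.6/5.7 = 122.4 kN·m (hogging).
Span AB, ΣM about A with M_B applied at B: R_B^{AB}·11.8 = 510.5 + 122.4, so R_B^{AB} = 53.64 kN and R_A = 64.9 − 53.64 = 11.26 kN.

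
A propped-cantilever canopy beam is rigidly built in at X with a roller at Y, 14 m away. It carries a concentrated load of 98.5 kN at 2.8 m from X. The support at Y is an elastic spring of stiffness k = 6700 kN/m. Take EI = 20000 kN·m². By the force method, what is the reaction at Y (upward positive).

R_Y = 5.498 kN

Choose R_Y as the redundant. The primary structure is the cantilever fixed at X.
Primary-structure tip deflection at Y by superposition:
  point load 98.5 at a = 2.8: Pa²(3L − a)/(6EI) = 5045/EI
Flexibility coefficient — unit upward force at Y: δ_{YY} = L³/(3EI) = 914.7/EI.
With EI = 20000 kN·m²: δ_0 = 0.25227 m and δ_{YY} = 0.045733 m/kN.
Compatibility — the spring shortens by R_Y/k under the reaction it provides: δ_0 − R_Y·δ_{YY} = R_Y/k. With 1/k = 0.000149 m/kN, R_Y = δ_0 / (δ_{YY} + 1/k) = 0.25227 / (0.045733 + 0.000149) = 5.498 kN.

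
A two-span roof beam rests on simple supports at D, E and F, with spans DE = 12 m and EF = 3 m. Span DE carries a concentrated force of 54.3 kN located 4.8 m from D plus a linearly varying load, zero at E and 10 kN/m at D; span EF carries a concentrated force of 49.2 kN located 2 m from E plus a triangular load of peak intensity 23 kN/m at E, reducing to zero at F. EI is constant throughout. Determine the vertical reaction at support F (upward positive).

Insert a hinge at E; M_E is the redundant, and each span becomes simply supported.
Discontinuity in slope at E on the released structure — sum the simple-span end rotations:
  span DE: point load 54.3 at a = 4.8: Pab(L + a)/(6LEI) = 437.9/EI
  span DE: triangular load, peak 10: 7w₀L³/(360EI) = 336/EI
  span EF: point load 49.2 at a = 2: Pab(L + b)/(6LEI) = 21.87/EI
  span EF: triangular load, peak 23: w₀L³/(45EI) = 13.8/EI
  relative rotation θ_0 = (773.9 + 35.67)/EI = 809.5/EI
A unit hogging moment at E produces rotation L₁/(3EI) + L₂/(3EI) = 5/EI.
Slope continuity at E: θ_0 = M_E·5/EI, so M_E = 809.5/5 = 161.9 kN·m (hogging).
Span EF, ΣM about F: R_E^{EF}·3 = 118.2 + 161.9, so R_E^{EF} = 93.37 kN and R_F = 83.7 − 93.37 = -9.669 kN.

R_F = -9.669 kN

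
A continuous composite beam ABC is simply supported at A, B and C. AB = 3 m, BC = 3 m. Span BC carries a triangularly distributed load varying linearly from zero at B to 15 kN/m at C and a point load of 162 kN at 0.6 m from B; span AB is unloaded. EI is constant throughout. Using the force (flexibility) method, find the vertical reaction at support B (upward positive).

Release continuity at B by inserting a hinge; the redundant is the internal moment M_B. The primary structure is two simply-supported spans AB and BC.
End slopes at the hinge B, treating each span as simply supported:
  span BC: triangular load, peak 15: 7w₀L³/(360EI) = 7.875/EI
  span BC: point load 162 at a = 0.6: Pab(L + b)/(6LEI) = 69.98/EI
  relative rotation θ_0 = (0 + 77.86)/EI = 77.86/EI
A unit hogging moment at B produces rotation L₁/(3EI) + L₂/(3EI) = 2/EI.
Slope continuity at B: θ_0 = M_B·2/EI, so M_B = 77.86/2 = 38.93 kN·m (hogging).
Span AB, ΣM about A with M_B applied at B: R_B^{AB}·3 = 0 + 38.93, so R_B^{AB} = 12.98 kN and R_A = 0 − 12.98 = -12.98 kN.
Span BC, ΣM about C: R_B^{BC}·3 = 411.3 + 38.93, so R_B^{BC} = 150.1 kN and R_C = 184.5 − 150.1 = 34.42 kN.
R_B = 12.98 + 150.1 = 163.1 kN.

R_B = 163.1 kN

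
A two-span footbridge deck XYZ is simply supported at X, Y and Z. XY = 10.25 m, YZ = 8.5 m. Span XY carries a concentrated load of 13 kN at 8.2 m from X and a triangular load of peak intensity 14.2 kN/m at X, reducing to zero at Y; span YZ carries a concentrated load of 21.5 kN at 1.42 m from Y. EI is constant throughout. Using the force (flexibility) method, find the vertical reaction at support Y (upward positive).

R_Y = 67.34 kN

Insert a hinge at Y; M_Y is the redundant, and each span becomes simply supported.
End slopes at the hinge Y, treating each span as simply supported:
  span XY: point load 13 at a = 8.2: Pab(L + a)/(6LEI) = 65.56/EI
  span XY: triangular load, peak 14.2: 7w₀L³/(360EI) = 297.3/EI
  span YZ: point load 21.5 at a = 1.42: Pab(L + b)/(6LEI) = 66.03/EI
  relative rotation θ_0 = (362.9 + 66.03)/EI = 428.9/EI
A unit hogging moment at Y produces rotation L₁/(3EI) + L₂/(3EI) = 6.25/EI.
Compatibility: M_Y·(L₁+L₂)/(3EI) = θ_0, giving M_Y = 68.63 kN·m (hogging).
Span XY, ΣM about X with M_Y applied at Y: R_Y^{XY}·10.25 = 355.2 + 68.63, so R_Y^{XY} = 41.35 kN and R_X = 85.78 − 41.35 = 44.42 kN.
Span YZ, ΣM about Z: R_Y^{YZ}·8.5 = 152.2 + 68.63, so R_Y^{YZ} = 25.98 kN and R_Z = 21.5 − 25.98 = -4.482 kN.
R_Y = 41.35 + 25.98 = 67.34 kN.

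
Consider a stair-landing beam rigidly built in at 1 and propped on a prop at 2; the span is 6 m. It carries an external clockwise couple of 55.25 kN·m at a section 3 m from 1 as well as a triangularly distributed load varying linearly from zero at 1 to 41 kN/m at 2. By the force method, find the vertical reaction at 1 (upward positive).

Take the reaction at 2 as the redundant and release it; the primary structure is a cantilever fixed at 1.
Downward deflection at the released point 2 due to the loads:
  clockwise couple 55.25 at a = 3: M₀a(2L − a)/(2EI) = 745.9/EI
  triangular load, peak 41 at the free end: 11w₀L⁴/(120EI) = 4871/EI
  δ_0 = 5617/EI
Tip deflection under a unit load at 2: L³/(3EI) = 72/EI.
The prop prevents deflection at 2: R_2 = δ_0/δ_{22} = 5617/72 = 78.01 kN.
Vertical equilibrium: R_1 = ΣP − R_2 = 123 − 78.01 = 44.99 kN.

R_1 = 44.99 kN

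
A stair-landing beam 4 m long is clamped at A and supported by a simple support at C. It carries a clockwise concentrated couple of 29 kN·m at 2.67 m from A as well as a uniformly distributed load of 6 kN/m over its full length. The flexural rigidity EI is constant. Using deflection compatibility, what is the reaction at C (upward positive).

R_C = 18.67 kN

Take the reaction at C as the redundant and release it; the primary structure is a cantilever fixed at A.
Free-end deflection of the primary structure under the applied loading (downward +):
  clockwise couple 29 at a = 2.67: M₀a(2L − a)/(2EI) = 206.4/EI
  UDL 6: wL⁴/(8EI) = 192/EI
  δ_0 = 398.4/EI
Flexibility coefficient — unit upward force at C: δ_{CC} = L³/(3EI) = 21.33/EI.
The prop prevents deflection at C: R_C = δ_0/δ_{CC} = 398.4/21.33 = 18.67 kN.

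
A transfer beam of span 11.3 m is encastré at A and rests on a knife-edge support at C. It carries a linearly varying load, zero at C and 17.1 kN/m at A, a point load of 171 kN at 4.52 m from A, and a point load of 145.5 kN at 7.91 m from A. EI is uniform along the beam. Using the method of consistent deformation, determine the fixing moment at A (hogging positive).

M_A = 741 kN·m

Remove the prop at C; the released (primary) structure is a cantilever built in at A.
Free-end deflection of the primary structure under the applied loading (downward +):
  triangular load, peak 17.1 at the fixed end: w₀L⁴/(30EI) = 9294/EI
  point load 171 at a = 4.52: Pa²(3L − a)/(6EI) = 17107/EI
  point load 145.5 at a = 7.91: Pa²(3L − a)/(6EI) = 39434/EI
  δ_0 = 65835/EI
Tip deflection under a unit load at C: L³/(3EI) = 481/EI.
Compatibility at C: δ_0 − R_C·δ_{CC} = 0, so R_C = 65835/481 = 136.9 kN.
Moment equilibrium about A: M_A = Σ(load moments about A) − R_C·L = 2288 − 136.9×11.3 = 741 kN·m.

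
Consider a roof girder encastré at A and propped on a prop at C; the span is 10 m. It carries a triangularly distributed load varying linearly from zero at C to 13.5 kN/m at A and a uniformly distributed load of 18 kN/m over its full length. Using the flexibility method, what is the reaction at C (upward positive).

Release the roller at C. Primary structure: cantilever fixed at A.
Deflection at C on the released cantilever, summing each load's contribution:
  triangular load, peak 13.5 at the fixed end: w₀L⁴/(30EI) = 4500/EI
  UDL 18: wL⁴/(8EI) = 22500/EI
  δ_0 = 27000/EI
Tip deflection under a unit load at C: L³/(3EI) = 333.3/EI.
Compatibility at C: δ_0 − R_C·δ_{CC} = 0, so R_C = 27000/333.3 = 81 kN.

R_C = 81 kN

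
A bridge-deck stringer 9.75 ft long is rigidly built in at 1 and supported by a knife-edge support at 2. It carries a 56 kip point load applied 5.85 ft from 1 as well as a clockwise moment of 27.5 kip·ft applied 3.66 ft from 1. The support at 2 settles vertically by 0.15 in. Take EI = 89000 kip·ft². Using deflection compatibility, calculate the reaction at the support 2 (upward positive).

Choose R_2 as the redundant. The primary structure is the cantilever fixed at 1.
Deflection at 2 on the released cantilever, summing each load's contribution:
  point load 56 at a = 5.85: Pa²(3L − a)/(6EI) = 7474/EI
  clockwise couple 27.5 at a = 3.66: M₀a(2L − a)/(2EI) = 797.1/EI
  δ_0 = 8271/EI
Flexibility coefficient — unit upward force at 2: δ_{22} = L³/(3EI) = 309/EI.
With EI = 89000 kip·ft²: δ_0 = 0.092936 ft and δ_{22} = 0.003471 ft/kip.
Compatibility — the beam at 2 must follow the support down by 0.0125 ft: δ_0 − R_2·δ_{22} = 0.0125, so R_2 = (0.092936 − 0.0125)/0.003471 = 23.17 kip.

R_2 = 23.17 kip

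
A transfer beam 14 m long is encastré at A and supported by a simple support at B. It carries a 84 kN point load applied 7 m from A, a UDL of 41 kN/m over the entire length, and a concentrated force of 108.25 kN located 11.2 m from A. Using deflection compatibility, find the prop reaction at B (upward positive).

Release the roller at B. Primary structure: cantilever fixed at A.
Downward deflection at the released point B due to the loads:
  point load 84 at a = 7: Pa²(3L − a)/(6EI) = 24010/EI
  UDL 41: wL⁴/(8EI) = 196882/EI
  point load 108.25 at a = 11.2: Pa²(3L − a)/(6EI) = 69705/EI
  δ_0 = 290597/EI
Flexibility coefficient — unit upward force at B: δ_{BB} = L³/(3EI) = 914.7/EI.
The prop prevents deflection at B: R_B = δ_0/δ_{BB} = 290597/914.7 = 317.7 kN.

R_B = 317.7 kN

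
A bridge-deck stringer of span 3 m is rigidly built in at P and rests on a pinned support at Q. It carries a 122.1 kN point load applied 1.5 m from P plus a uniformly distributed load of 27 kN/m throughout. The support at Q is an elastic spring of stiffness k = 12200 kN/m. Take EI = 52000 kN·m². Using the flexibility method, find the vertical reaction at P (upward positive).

Take the reaction at Q as the redundant and release it; the primary structure is a cantilever fixed at P.
Primary-structure tip deflection at Q by superposition:
  point load 122.1 at a = 1.5: Pa²(3L − a)/(6EI) = 343.4/EI
  UDL 27: wL⁴/(8EI) = 273.4/EI
  δ_0 = 616.8/EI
Flexibility coefficient — unit upward force at Q: δ_{QQ} = L³/(3EI) = 9/EI.
With EI = 52000 kN·m²: δ_0 = 0.011861 m and δ_{QQ} = 0.000173 m/kN.
Compatibility — the spring shortens by R_Q/k under the reaction it provides: δ_0 − R_Q·δ_{QQ} = R_Q/k. With 1/k = 0.000082 m/kN, R_Q = δ_0 / (δ_{QQ} + 1/k) = 0.011861 / (0.000173 + 0.000082) = 46.51 kN.
Vertical equilibrium: R_P = ΣP − R_Q = 203.1 − 46.51 = 156.6 kN.

R_P = 156.6 kN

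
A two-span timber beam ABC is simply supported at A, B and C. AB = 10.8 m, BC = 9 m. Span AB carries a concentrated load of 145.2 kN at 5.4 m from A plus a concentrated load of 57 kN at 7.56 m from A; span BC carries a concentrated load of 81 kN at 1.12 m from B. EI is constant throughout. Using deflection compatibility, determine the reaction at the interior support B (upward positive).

R_B = 235.2 kN

Insert a hinge at B; M_B is the redundant, and each span becomes simply supported.
Rotations at B on the released spans (each span's end-slope, ×1/EI):
  span AB: point load 145.2 at a = 5.4: Pab(L + a)/(6LEI) = 1059/EI
  span AB: point load 57 at a = 7.56: Pab(L + a)/(6LEI) = 395.6/EI
  span BC: point load 81 at a = 1.12: Pab(L + b)/(6LEI) = 223.5/EI
  relative rotation θ_0 = (1454 + 223.5)/EI = 1678/EI
A unit hogging moment at B produces rotation L₁/(3EI) + L₂/(3EI) = 6.6/EI.
Compatibility: M_B·(L₁+L₂)/(3EI) = θ_0, giving M_B = 254.2 kN·m (hogging).
Span AB, ΣM about A with M_B applied at B: R_B^{AB}·10.8 = 1215 + 254.2, so R_B^{AB} = 136 kN and R_A = 202.2 − 136 = 66.17 kN.
Span BC, ΣM about C: R_B^{BC}·9 = 638.3 + 254.2, so R_B^{BC} = 99.16 kN and R_C = 81 − 99.16 = -18.16 kN.
R_B = 136 + 99.16 = 235.2 kN.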